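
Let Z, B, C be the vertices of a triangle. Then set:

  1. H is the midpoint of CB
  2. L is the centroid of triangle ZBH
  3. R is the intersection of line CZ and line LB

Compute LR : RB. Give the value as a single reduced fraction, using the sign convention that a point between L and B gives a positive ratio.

Work in coordinates with Z = (0, 0), B = (1, 0), C = (0, 1).
1. H is the midpoint of CB ⇒ H = (1/2, 1/2)
2. L is the centroid of triangle ZBH ⇒ L = (1/2, 1/6)
3. R is the intersection of line CZ and line LB ⇒ R = (0, 1/3)
R = L + t·(B−L) with t = -1, so LR:RB = t:(1−t) = -1:2

LR:RB = -1/2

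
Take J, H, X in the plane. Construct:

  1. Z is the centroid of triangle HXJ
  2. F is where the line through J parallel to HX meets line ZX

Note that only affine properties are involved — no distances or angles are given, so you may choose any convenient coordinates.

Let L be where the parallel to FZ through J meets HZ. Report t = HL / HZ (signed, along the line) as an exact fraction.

t = 2

Set J = (0, 0), H = (1, 0), X = (0, 1); any affine frame gives the same invariant.
1. Z is the centroid of triangle HXJ ⇒ Z = (1/3, 1/3)
2. F is where the line through J parallel to HX meets line ZX ⇒ F = (1, -1)
through J parallel to FZ: direction (-2/3, 4/3); meets HZ at L = (-1/3, 2/3)
L = H + t·(Z−H) with t = 2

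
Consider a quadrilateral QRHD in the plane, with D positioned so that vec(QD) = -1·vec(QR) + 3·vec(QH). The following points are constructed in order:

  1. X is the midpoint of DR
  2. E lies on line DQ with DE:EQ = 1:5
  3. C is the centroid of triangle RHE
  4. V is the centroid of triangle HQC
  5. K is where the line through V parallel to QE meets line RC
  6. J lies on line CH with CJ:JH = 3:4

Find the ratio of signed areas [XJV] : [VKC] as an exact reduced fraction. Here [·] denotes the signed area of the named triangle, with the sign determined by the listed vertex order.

[XJV]:[VKC] = 39/350

Set Q = (0, 0), R = (1, 0), H = (0, 1), D = (-1, 3); any affine frame gives the same invariant.
1. X is the midpoint of DR ⇒ X = (0, 3/2)
2. E lies on line DQ with DE:EQ = 1:5 ⇒ E = (-5/6, 5/2)
3. C is the centroid of triangle RHE ⇒ C = (1/18, 7/6)
4. V is the centroid of triangle HQC ⇒ V = (1/54, 13/18)
5. K is where the line through V parallel to QE meets line RC ⇒ K = (-7/27, 14/9)
6. J lies on line CH with CJ:JH = 3:4 ⇒ J = (2/63, 23/21)
2·[XJV] = -13/756, 2·[VKC] = -25/162
[XJV]:[VKC] = -13/756:-25/162 = 39/350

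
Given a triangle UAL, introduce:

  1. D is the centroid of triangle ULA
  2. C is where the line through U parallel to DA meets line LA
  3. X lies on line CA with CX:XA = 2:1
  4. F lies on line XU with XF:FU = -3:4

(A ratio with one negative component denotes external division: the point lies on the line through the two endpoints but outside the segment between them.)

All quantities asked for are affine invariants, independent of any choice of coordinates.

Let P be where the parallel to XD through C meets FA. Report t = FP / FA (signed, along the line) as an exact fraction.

Set U = (0, 0), A = (1, 0), L = (0, 1); any affine frame gives the same invariant.
1. D is the centroid of triangle ULA ⇒ D = (1/3, 1/3)
2. C is where the line through U parallel to DA meets line LA ⇒ C = (2, -1)
3. X lies on line CA with CX:XA = 2:1 ⇒ X = (4/3, -1/3)
4. F lies on line XU with XF:FU = -3:4 ⇒ F = (16/3, -4/3)
through C parallel to XD: direction (-1, 2/3); meets FA at P = (1/14, 2/7)
P = F + t·(A−F) with t = 17/14

t = 17/14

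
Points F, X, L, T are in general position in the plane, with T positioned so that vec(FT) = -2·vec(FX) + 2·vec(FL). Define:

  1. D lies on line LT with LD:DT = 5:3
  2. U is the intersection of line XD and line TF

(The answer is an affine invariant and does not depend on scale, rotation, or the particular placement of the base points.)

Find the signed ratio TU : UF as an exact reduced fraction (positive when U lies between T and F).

TU:UF = -3/13

Assign F = (0, 0), X = (1, 0), L = (0, 1), T = (-2, 2) — the answer is frame-independent, so this choice is without loss of generality.
1. D lies on line LT with LD:DT = 5:3 ⇒ D = (-5/4, 13/8)
2. U is the intersection of line XD and line TF ⇒ U = (-13/5, 13/5)
U = T + t·(F−T) with t = -3/10, so TU:UF = t:(1−t) = -3/10:13/10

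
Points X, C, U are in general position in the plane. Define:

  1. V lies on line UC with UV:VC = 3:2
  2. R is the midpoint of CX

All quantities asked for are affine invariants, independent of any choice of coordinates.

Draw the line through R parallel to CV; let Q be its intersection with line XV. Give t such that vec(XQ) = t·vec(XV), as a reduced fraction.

t = 1/2

Set X = (0, 0), C = (1, 0), U = (0, 1); any affine frame gives the same invariant.
1. V lies on line UC with UV:VC = 3:2 ⇒ V = (3/5, 2/5)
2. R is the midpoint of CX ⇒ R = (1/2, 0)
through R parallel to CV: direction (-2/5, 2/5); meets XV at Q = (3/10, 1/5)
Q = X + t·(V−X) with t = 1/2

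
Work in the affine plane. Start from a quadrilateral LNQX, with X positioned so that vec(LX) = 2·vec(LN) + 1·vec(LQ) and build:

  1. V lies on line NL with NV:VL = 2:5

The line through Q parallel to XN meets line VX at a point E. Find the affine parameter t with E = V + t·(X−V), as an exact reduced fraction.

Work in coordinates with L = (0, 0), N = (1, 0), Q = (0, 1), X = (2, 1).
1. V lies on line NL with NV:VL = 2:5 ⇒ V = (5/7, 0)
through Q parallel to XN: direction (-1, -1); meets VX at E = (-7, -6)
E = V + t·(X−V) with t = -6

t = -6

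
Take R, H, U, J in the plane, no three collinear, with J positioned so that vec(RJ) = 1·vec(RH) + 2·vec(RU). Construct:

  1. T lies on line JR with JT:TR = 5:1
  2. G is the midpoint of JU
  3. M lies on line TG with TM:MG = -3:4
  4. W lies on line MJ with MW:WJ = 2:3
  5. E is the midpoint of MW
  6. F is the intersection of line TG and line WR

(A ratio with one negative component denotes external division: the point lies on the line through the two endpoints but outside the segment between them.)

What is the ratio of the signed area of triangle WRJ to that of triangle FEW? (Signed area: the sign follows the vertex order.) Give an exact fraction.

Set R = (0, 0), H = (1, 0), U = (0, 1), J = (1, 2); any affine frame gives the same invariant.
1. T lies on line JR with JT:TR = 5:1 ⇒ T = (1/6, 1/3)
2. G is the midpoint of JU ⇒ G = (1/2, 3/2)
3. M lies on line TG with TM:MG = -3:4 ⇒ M = (-5/6, -19/6)
4. W lies on line MJ with MW:WJ = 2:3 ⇒ W = (-1/10, -11/10)
5. E is the midpoint of MW ⇒ E = (-7/15, -32/15)
6. F is the intersection of line TG and line WR ⇒ F = (-1/30, -11/30)
2·[WRJ] = -9/10, 2·[FEW] = 1/5
[WRJ]:[FEW] = -9/10:1/5 = -9/2

[WRJ]:[FEW] = -9/2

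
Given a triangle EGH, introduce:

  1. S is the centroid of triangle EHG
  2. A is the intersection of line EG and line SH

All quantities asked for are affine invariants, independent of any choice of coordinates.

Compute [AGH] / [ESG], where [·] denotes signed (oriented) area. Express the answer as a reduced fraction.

[AGH]:[ESG] = -3/2

Work in coordinates with E = (0, 0), G = (1, 0), H = (0, 1).
1. S is the centroid of triangle EHG ⇒ S = (1/3, 1/3)
2. A is the intersection of line EG and line SH ⇒ A = (1/2, 0)
2·[AGH] = 1/2, 2·[ESG] = -1/3
[AGH]:[ESG] = 1/2:-1/3 = -3/2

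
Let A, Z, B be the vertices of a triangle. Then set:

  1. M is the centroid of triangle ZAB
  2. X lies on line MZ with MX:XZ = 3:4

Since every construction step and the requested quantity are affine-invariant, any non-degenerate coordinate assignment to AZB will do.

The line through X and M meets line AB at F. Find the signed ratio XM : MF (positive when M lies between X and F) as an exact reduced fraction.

XM:MF = 6/7

Assign A = (0, 0), Z = (1, 0), B = (0, 1) — the answer is frame-independent, so this choice is without loss of generality.
1. M is the centroid of triangle ZAB ⇒ M = (1/3, 1/3)
2. X lies on line MZ with MX:XZ = 3:4 ⇒ X = (13/21, 4/21)
line XM meets AB at F = (0, 1/2)
M = X + t·(F−X) with t = 6/13, so XM:MF = 6/13:7/13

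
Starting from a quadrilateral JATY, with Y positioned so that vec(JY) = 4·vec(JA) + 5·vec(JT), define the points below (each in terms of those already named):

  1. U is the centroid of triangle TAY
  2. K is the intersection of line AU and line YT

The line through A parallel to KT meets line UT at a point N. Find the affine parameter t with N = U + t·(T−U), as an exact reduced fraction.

Set J = (0, 0), A = (1, 0), T = (0, 1), Y = (4, 5); any affine frame gives the same invariant.
1. U is the centroid of triangle TAY ⇒ U = (5/3, 2)
2. K is the intersection of line AU and line YT ⇒ K = (2, 3)
through A parallel to KT: direction (-2, -2); meets UT at N = (5, 4)
N = U + t·(T−U) with t = -2

t = -2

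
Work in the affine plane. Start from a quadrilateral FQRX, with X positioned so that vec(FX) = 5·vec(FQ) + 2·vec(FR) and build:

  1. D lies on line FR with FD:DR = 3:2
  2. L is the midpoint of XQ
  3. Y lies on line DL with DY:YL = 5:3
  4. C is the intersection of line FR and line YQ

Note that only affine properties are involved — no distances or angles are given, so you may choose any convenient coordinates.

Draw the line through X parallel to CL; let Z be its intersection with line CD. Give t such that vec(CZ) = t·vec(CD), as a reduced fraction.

t = -1/5

Assign F = (0, 0), Q = (1, 0), R = (0, 1), X = (5, 2) — the answer is frame-independent, so this choice is without loss of generality.
1. D lies on line FR with FD:DR = 3:2 ⇒ D = (0, 3/5)
2. L is the midpoint of XQ ⇒ L = (3, 1)
3. Y lies on line DL with DY:YL = 5:3 ⇒ Y = (15/8, 17/20)
4. C is the intersection of line FR and line YQ ⇒ C = (0, -34/35)
through X parallel to CL: direction (3, 69/35); meets CD at Z = (0, -9/7)
Z = C + t·(D−C) with t = -1/5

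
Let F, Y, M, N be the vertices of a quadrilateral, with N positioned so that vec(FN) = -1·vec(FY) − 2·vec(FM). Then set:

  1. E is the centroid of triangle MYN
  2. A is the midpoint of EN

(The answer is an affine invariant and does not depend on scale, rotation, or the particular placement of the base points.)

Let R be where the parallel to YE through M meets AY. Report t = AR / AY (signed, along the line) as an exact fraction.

Work in coordinates with F = (0, 0), Y = (1, 0), M = (0, 1), N = (-1, -2).
1. E is the centroid of triangle MYN ⇒ E = (0, -1/3)
2. A is the midpoint of EN ⇒ A = (-1/2, -7/6)
through M parallel to YE: direction (-1, -1/3); meets AY at R = (4, 7/3)
R = A + t·(Y−A) with t = 3

t = 3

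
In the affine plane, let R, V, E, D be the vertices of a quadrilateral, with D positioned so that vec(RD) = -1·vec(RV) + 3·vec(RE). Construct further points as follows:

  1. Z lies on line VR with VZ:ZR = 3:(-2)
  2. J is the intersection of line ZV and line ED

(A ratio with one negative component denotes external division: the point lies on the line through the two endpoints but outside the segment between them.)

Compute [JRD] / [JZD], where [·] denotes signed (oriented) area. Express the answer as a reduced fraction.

[JRD]:[JZD] = 1/5

Set R = (0, 0), V = (1, 0), E = (0, 1), D = (-1, 3); any affine frame gives the same invariant.
1. Z lies on line VR with VZ:ZR = 3:(-2) ⇒ Z = (-2, 0)
2. J is the intersection of line ZV and line ED ⇒ J = (1/2, 0)
2·[JRD] = -3/2, 2·[JZD] = -15/2
[JRD]:[JZD] = -3/2:-15/2 = 1/5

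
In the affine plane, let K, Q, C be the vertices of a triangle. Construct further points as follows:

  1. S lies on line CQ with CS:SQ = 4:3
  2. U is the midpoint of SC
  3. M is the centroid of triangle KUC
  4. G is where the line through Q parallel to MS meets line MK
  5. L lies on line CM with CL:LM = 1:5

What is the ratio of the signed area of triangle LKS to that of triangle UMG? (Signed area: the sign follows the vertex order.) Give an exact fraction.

[LKS]:[UMG] = 11

Set K = (0, 0), Q = (1, 0), C = (0, 1); any affine frame gives the same invariant.
1. S lies on line CQ with CS:SQ = 4:3 ⇒ S = (4/7, 3/7)
2. U is the midpoint of SC ⇒ U = (2/7, 5/7)
3. M is the centroid of triangle KUC ⇒ M = (2/21, 4/7)
4. G is where the line through Q parallel to MS meets line MK ⇒ G = (1/21, 2/7)
5. L lies on line CM with CL:LM = 1:5 ⇒ L = (1/63, 13/14)
2·[LKS] = 11/21, 2·[UMG] = 1/21
[LKS]:[UMG] = 11/21:1/21 = 11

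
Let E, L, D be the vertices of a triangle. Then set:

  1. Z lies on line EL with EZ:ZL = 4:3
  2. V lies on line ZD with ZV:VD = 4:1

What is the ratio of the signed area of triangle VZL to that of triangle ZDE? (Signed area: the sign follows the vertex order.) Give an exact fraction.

[VZL]:[ZDE] = 3/5

Work in coordinates with E = (0, 0), L = (1, 0), D = (0, 1).
1. Z lies on line EL with EZ:ZL = 4:3 ⇒ Z = (4/7, 0)
2. V lies on line ZD with ZV:VD = 4:1 ⇒ V = (4/35, 4/5)
2·[VZL] = 12/35, 2·[ZDE] = 4/7
[VZL]:[ZDE] = 12/35:4/7 = 3/5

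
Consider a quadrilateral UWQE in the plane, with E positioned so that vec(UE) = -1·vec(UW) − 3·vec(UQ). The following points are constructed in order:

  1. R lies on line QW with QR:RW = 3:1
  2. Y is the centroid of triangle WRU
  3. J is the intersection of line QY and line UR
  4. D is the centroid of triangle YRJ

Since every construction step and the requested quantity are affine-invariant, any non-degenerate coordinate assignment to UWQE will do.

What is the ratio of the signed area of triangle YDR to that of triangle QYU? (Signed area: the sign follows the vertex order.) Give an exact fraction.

Set U = (0, 0), W = (1, 0), Q = (0, 1), E = (-1, -3); any affine frame gives the same invariant.
1. R lies on line QW with QR:RW = 3:1 ⇒ R = (3/4, 1/4)
2. Y is the centroid of triangle WRU ⇒ Y = (7/12, 1/12)
3. J is the intersection of line QY and line UR ⇒ J = (21/40, 7/40)
4. D is the centroid of triangle YRJ ⇒ D = (223/360, 61/360)
2·[YDR] = -1/120, 2·[QYU] = -7/12
[YDR]:[QYU] = -1/120:-7/12 = 1/70

[YDR]:[QYU] = 1/70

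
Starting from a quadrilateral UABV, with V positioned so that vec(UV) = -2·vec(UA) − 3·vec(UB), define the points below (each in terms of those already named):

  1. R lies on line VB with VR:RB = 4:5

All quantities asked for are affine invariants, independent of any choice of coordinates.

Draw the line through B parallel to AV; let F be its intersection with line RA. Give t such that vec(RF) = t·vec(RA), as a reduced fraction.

Choose coordinates U = (0, 0), A = (1, 0), B = (0, 1), V = (-2, -3).
1. R lies on line VB with VR:RB = 4:5 ⇒ R = (-10/9, -11/9)
through B parallel to AV: direction (-3, -3); meets RA at F = (-15/4, -11/4)
F = R + t·(A−R) with t = -5/4

t = -5/4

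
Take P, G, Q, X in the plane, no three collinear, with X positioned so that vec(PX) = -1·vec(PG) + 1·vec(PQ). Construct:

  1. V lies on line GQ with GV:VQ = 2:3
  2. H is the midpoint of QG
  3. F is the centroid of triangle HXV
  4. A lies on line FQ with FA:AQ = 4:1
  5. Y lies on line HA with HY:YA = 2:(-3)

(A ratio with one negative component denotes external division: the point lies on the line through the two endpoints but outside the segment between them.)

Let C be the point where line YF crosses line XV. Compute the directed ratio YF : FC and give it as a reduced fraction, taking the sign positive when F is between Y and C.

Work in coordinates with P = (0, 0), G = (1, 0), Q = (0, 1), X = (-1, 1).
1. V lies on line GQ with GV:VQ = 2:3 ⇒ V = (3/5, 2/5)
2. H is the midpoint of QG ⇒ H = (1/2, 1/2)
3. F is the centroid of triangle HXV ⇒ F = (1/30, 19/30)
4. A lies on line FQ with FA:AQ = 4:1 ⇒ A = (1/150, 139/150)
5. Y lies on line HA with HY:YA = 2:(-3) ⇒ Y = (223/150, -53/150)
line YF meets XV at C = (27/265, 311/530)
F = Y + t·(C−Y) with t = 106/101, so YF:FC = 106/101:-5/101

YF:FC = -106/5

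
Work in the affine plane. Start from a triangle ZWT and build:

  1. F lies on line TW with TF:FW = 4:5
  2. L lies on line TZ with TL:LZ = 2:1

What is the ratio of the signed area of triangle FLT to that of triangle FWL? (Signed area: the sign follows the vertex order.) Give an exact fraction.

[FLT]:[FWL] = 4/5

Assign Z = (0, 0), W = (1, 0), T = (0, 1) — the answer is frame-independent, so this choice is without loss of generality.
1. F lies on line TW with TF:FW = 4:5 ⇒ F = (4/9, 5/9)
2. L lies on line TZ with TL:LZ = 2:1 ⇒ L = (0, 1/3)
2·[FLT] = -8/27, 2·[FWL] = -10/27
[FLT]:[FWL] = -8/27:-10/27 = 4/5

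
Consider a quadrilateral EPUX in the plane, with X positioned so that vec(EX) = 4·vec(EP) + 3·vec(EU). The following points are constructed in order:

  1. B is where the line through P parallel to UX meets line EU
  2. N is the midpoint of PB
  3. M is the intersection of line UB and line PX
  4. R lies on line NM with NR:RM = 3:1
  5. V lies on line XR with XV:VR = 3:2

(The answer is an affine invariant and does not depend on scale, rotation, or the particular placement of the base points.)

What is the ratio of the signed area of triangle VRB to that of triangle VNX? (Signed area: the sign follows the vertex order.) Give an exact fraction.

Work in coordinates with E = (0, 0), P = (1, 0), U = (0, 1), X = (4, 3).
1. B is where the line through P parallel to UX meets line EU ⇒ B = (0, -1/2)
2. N is the midpoint of PB ⇒ N = (1/2, -1/4)
3. M is the intersection of line UB and line PX ⇒ M = (0, -1)
4. R lies on line NM with NR:RM = 3:1 ⇒ R = (1/8, -13/16)
5. V lies on line XR with XV:VR = 3:2 ⇒ V = (67/40, 57/80)
2·[VRB] = -27/40, 2·[VNX] = -9/20
[VRB]:[VNX] = -27/40:-9/20 = 3/2

[VRB]:[VNX] = 3/2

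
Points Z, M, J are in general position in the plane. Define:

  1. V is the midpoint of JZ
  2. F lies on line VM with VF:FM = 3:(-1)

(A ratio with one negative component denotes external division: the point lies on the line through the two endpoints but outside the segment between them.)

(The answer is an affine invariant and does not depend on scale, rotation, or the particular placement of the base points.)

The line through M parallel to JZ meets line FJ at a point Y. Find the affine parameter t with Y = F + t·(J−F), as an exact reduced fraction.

t = 1/3

Assign Z = (0, 0), M = (1, 0), J = (0, 1) — the answer is frame-independent, so this choice is without loss of generality.
1. V is the midpoint of JZ ⇒ V = (0, 1/2)
2. F lies on line VM with VF:FM = 3:(-1) ⇒ F = (3/2, -1/4)
through M parallel to JZ: direction (0, -1); meets FJ at Y = (1, 1/6)
Y = F + t·(J−F) with t = 1/3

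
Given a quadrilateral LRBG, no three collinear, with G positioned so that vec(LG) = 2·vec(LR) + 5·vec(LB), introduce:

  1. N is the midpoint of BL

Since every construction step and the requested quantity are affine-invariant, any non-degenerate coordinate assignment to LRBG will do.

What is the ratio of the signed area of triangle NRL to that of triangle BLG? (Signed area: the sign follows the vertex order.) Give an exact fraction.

Set L = (0, 0), R = (1, 0), B = (0, 1), G = (2, 5); any affine frame gives the same invariant.
1. N is the midpoint of BL ⇒ N = (0, 1/2)
2·[NRL] = -1/2, 2·[BLG] = 2
[NRL]:[BLG] = -1/2:2 = -1/4

[NRL]:[BLG] = -1/4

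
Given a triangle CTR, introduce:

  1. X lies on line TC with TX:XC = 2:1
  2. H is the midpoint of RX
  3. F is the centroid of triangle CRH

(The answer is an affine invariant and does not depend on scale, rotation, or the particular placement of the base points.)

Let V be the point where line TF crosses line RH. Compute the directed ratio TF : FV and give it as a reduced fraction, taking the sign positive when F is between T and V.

TF:FV = -7

Work in coordinates with C = (0, 0), T = (1, 0), R = (0, 1).
1. X lies on line TC with TX:XC = 2:1 ⇒ X = (1/3, 0)
2. H is the midpoint of RX ⇒ H = (1/6, 1/2)
3. F is the centroid of triangle CRH ⇒ F = (1/18, 1/2)
line TF meets RH at V = (4/21, 3/7)
F = T + t·(V−T) with t = 7/6, so TF:FV = 7/6:-1/6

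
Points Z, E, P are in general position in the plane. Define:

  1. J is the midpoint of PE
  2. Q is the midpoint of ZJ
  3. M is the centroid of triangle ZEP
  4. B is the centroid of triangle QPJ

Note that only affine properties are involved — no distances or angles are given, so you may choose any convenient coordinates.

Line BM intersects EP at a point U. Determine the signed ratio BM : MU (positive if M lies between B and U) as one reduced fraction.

Choose coordinates Z = (0, 0), E = (1, 0), P = (0, 1).
1. J is the midpoint of PE ⇒ J = (1/2, 1/2)
2. Q is the midpoint of ZJ ⇒ Q = (1/4, 1/4)
3. M is the centroid of triangle ZEP ⇒ M = (1/3, 1/3)
4. B is the centroid of triangle QPJ ⇒ B = (1/4, 7/12)
line BM meets EP at U = (1/6, 5/6)
M = B + t·(U−B) with t = -1, so BM:MU = -1:2

BM:MU = -1/2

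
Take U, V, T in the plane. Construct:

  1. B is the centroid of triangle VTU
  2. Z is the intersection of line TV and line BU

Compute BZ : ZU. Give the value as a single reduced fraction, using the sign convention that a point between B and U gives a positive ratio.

BZ:ZU = -1/3

Choose coordinates U = (0, 0), V = (1, 0), T = (0, 1).
1. B is the centroid of triangle VTU ⇒ B = (1/3, 1/3)
2. Z is the intersection of line TV and line BU ⇒ Z = (1/2, 1/2)
Z = B + t·(U−B) with t = -1/2, so BZ:ZU = t:(1−t) = -1/2:3/2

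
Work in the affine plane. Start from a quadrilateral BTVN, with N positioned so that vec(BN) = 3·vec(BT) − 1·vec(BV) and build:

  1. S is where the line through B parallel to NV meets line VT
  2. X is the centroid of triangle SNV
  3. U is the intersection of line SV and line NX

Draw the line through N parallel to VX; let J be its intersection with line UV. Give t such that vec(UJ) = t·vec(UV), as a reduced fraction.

Choose coordinates B = (0, 0), T = (1, 0), V = (0, 1), N = (3, -1).
1. S is where the line through B parallel to NV meets line VT ⇒ S = (3, -2)
2. X is the centroid of triangle SNV ⇒ X = (2, -2/3)
3. U is the intersection of line SV and line NX ⇒ U = (3/2, -1/2)
through N parallel to VX: direction (2, -5/3); meets UV at J = (-3, 4)
J = U + t·(V−U) with t = 3

t = 3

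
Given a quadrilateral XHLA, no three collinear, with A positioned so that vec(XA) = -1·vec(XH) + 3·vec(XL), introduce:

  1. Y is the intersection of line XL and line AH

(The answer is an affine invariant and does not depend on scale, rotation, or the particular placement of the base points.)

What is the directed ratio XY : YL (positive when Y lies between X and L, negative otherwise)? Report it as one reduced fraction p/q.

Choose coordinates X = (0, 0), H = (1, 0), L = (0, 1), A = (-1, 3).
1. Y is the intersection of line XL and line AH ⇒ Y = (0, 3/2)
Y = X + t·(L−X) with t = 3/2, so XY:YL = t:(1−t) = 3/2:-1/2

XY:YL = -3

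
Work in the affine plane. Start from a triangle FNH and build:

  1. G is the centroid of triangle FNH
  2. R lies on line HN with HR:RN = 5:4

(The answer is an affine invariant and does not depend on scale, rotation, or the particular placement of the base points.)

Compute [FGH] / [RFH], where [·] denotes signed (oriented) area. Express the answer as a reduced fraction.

Work in coordinates with F = (0, 0), N = (1, 0), H = (0, 1).
1. G is the centroid of triangle FNH ⇒ G = (1/3, 1/3)
2. R lies on line HN with HR:RN = 5:4 ⇒ R = (5/9, 4/9)
2·[FGH] = 1/3, 2·[RFH] = -5/9
[FGH]:[RFH] = 1/3:-5/9 = -3/5

[FGH]:[RFH] = -3/5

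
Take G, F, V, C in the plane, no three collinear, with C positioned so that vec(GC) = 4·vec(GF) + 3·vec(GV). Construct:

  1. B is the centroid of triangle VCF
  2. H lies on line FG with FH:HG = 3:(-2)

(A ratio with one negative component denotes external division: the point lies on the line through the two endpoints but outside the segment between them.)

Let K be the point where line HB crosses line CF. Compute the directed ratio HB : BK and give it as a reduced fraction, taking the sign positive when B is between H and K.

Work in coordinates with G = (0, 0), F = (1, 0), V = (0, 1), C = (4, 3).
1. B is the centroid of triangle VCF ⇒ B = (5/3, 4/3)
2. H lies on line FG with FH:HG = 3:(-2) ⇒ H = (-2, 0)
line HB meets CF at K = (19/7, 12/7)
B = H + t·(K−H) with t = 7/9, so HB:BK = 7/9:2/9

HB:BK = 7/2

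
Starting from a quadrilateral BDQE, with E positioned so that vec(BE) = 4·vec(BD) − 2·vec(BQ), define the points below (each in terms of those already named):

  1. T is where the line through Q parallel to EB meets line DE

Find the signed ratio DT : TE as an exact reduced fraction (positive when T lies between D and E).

DT:TE = -1/2

Work in coordinates with B = (0, 0), D = (1, 0), Q = (0, 1), E = (4, -2).
1. T is where the line through Q parallel to EB meets line DE ⇒ T = (-2, 2)
T = D + t·(E−D) with t = -1, so DT:TE = t:(1−t) = -1:2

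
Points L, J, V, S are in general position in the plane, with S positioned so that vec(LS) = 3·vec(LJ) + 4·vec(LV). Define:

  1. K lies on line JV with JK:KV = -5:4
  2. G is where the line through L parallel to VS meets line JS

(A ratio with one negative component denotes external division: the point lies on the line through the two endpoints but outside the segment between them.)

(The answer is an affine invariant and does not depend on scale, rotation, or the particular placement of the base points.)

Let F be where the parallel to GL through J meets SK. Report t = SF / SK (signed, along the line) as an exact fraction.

Assign L = (0, 0), J = (1, 0), V = (0, 1), S = (3, 4) — the answer is frame-independent, so this choice is without loss of generality.
1. K lies on line JV with JK:KV = -5:4 ⇒ K = (-4, 5)
2. G is where the line through L parallel to VS meets line JS ⇒ G = (2, 2)
through J parallel to GL: direction (-2, -2); meets SK at F = (19/4, 15/4)
F = S + t·(K−S) with t = -1/4

t = -1/4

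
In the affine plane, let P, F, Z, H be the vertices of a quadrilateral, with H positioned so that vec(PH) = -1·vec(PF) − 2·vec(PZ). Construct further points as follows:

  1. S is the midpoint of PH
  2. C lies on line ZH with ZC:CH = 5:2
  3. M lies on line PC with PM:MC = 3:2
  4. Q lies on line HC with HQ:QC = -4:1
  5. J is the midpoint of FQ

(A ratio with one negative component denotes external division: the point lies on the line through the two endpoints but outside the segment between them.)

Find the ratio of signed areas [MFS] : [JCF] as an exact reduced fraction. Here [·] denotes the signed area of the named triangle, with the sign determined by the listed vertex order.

Choose coordinates P = (0, 0), F = (1, 0), Z = (0, 1), H = (-1, -2).
1. S is the midpoint of PH ⇒ S = (-1/2, -1)
2. C lies on line ZH with ZC:CH = 5:2 ⇒ C = (-5/7, -8/7)
3. M lies on line PC with PM:MC = 3:2 ⇒ M = (-3/7, -24/35)
4. Q lies on line HC with HQ:QC = -4:1 ⇒ Q = (-13/21, -6/7)
5. J is the midpoint of FQ ⇒ J = (4/21, -3/7)
2·[MFS] = -2/5, 2·[JCF] = 4/21
[MFS]:[JCF] = -2/5:4/21 = -21/10

[MFS]:[JCF] = -21/10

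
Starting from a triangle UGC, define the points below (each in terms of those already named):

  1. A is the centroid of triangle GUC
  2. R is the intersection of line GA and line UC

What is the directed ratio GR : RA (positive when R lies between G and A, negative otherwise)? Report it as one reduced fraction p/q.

Work in coordinates with U = (0, 0), G = (1, 0), C = (0, 1).
1. A is the centroid of triangle GUC ⇒ A = (1/3, 1/3)
2. R is the intersection of line GA and line UC ⇒ R = (0, 1/2)
R = G + t·(A−G) with t = 3/2, so GR:RA = t:(1−t) = 3/2:-1/2

GR:RA = -3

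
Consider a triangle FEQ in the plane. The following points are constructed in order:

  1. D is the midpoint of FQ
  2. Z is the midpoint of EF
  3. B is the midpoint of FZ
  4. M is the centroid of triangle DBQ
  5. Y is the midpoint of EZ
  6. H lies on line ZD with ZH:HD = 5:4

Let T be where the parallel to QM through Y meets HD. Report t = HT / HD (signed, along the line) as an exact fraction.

Assign F = (0, 0), E = (1, 0), Q = (0, 1) — the answer is frame-independent, so this choice is without loss of generality.
1. D is the midpoint of FQ ⇒ D = (0, 1/2)
2. Z is the midpoint of EF ⇒ Z = (1/2, 0)
3. B is the midpoint of FZ ⇒ B = (1/4, 0)
4. M is the centroid of triangle DBQ ⇒ M = (1/12, 1/2)
5. Y is the midpoint of EZ ⇒ Y = (3/4, 0)
6. H lies on line ZD with ZH:HD = 5:4 ⇒ H = (2/9, 5/18)
through Y parallel to QM: direction (1/12, -1/2); meets HD at T = (4/5, -3/10)
T = H + t·(D−H) with t = -13/5

t = -13/5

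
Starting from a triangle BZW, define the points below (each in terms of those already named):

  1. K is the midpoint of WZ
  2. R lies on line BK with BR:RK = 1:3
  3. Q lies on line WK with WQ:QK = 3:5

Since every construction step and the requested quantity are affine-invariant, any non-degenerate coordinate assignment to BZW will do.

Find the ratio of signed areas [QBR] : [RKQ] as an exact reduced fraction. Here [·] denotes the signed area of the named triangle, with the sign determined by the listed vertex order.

Assign B = (0, 0), Z = (1, 0), W = (0, 1) — the answer is frame-independent, so this choice is without loss of generality.
1. K is the midpoint of WZ ⇒ K = (1/2, 1/2)
2. R lies on line BK with BR:RK = 1:3 ⇒ R = (1/8, 1/8)
3. Q lies on line WK with WQ:QK = 3:5 ⇒ Q = (3/16, 13/16)
2·[QBR] = 5/64, 2·[RKQ] = 15/64
[QBR]:[RKQ] = 5/64:15/64 = 1/3

[QBR]:[RKQ] = 1/3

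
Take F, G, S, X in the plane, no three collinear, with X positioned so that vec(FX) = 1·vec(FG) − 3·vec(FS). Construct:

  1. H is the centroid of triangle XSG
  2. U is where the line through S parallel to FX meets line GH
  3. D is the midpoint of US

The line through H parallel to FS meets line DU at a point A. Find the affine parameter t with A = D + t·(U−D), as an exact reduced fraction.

t = 11/9

Choose coordinates F = (0, 0), G = (1, 0), S = (0, 1), X = (1, -3).
1. H is the centroid of triangle XSG ⇒ H = (2/3, -2/3)
2. U is where the line through S parallel to FX meets line GH ⇒ U = (3/5, -4/5)
3. D is the midpoint of US ⇒ D = (3/10, 1/10)
through H parallel to FS: direction (0, 1); meets DU at A = (2/3, -1)
A = D + t·(U−D) with t = 11/9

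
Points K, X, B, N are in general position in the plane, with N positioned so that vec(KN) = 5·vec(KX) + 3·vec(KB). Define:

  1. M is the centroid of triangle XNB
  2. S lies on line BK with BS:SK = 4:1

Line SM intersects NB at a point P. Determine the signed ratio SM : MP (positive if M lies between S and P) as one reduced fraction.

SM:MP = 5/7

Choose coordinates K = (0, 0), X = (1, 0), B = (0, 1), N = (5, 3).
1. M is the centroid of triangle XNB ⇒ M = (2, 4/3)
2. S lies on line BK with BS:SK = 4:1 ⇒ S = (0, 1/5)
line SM meets NB at P = (24/5, 73/25)
M = S + t·(P−S) with t = 5/12, so SM:MP = 5/12:7/12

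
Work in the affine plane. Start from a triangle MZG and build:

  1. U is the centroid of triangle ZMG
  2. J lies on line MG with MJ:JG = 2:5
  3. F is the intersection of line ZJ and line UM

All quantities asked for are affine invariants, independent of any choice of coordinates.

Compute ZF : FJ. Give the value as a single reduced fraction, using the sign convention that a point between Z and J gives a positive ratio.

Choose coordinates M = (0, 0), Z = (1, 0), G = (0, 1).
1. U is the centroid of triangle ZMG ⇒ U = (1/3, 1/3)
2. J lies on line MG with MJ:JG = 2:5 ⇒ J = (0, 2/7)
3. F is the intersection of line ZJ and line UM ⇒ F = (2/9, 2/9)
F = Z + t·(J−Z) with t = 7/9, so ZF:FJ = t:(1−t) = 7/9:2/9

ZF:FJ = 7/2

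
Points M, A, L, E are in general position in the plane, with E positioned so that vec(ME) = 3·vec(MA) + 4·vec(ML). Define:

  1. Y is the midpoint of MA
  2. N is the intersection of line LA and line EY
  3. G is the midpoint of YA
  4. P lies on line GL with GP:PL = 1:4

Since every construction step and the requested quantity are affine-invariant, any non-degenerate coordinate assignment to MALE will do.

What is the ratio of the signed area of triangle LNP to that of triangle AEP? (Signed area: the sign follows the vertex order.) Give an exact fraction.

Choose coordinates M = (0, 0), A = (1, 0), L = (0, 1), E = (3, 4).
1. Y is the midpoint of MA ⇒ Y = (1/2, 0)
2. N is the intersection of line LA and line EY ⇒ N = (9/13, 4/13)
3. G is the midpoint of YA ⇒ G = (3/4, 0)
4. P lies on line GL with GP:PL = 1:4 ⇒ P = (3/5, 1/5)
2·[LNP] = -9/65, 2·[AEP] = 2
[LNP]:[AEP] = -9/65:2 = -9/130

[LNP]:[AEP] = -9/130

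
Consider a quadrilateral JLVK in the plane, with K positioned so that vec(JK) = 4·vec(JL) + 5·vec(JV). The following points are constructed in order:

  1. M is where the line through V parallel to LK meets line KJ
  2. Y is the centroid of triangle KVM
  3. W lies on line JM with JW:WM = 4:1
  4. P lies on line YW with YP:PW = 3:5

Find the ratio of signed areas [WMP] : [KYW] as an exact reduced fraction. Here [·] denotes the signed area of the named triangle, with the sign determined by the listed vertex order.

[WMP]:[KYW] = -15/296

Choose coordinates J = (0, 0), L = (1, 0), V = (0, 1), K = (4, 5).
1. M is where the line through V parallel to LK meets line KJ ⇒ M = (-12/5, -3)
2. Y is the centroid of triangle KVM ⇒ Y = (8/15, 1)
3. W lies on line JM with JW:WM = 4:1 ⇒ W = (-48/25, -12/5)
4. P lies on line YW with YP:PW = 3:5 ⇒ P = (-29/75, -11/40)
2·[WMP] = -1/10, 2·[KYW] = 148/75
[WMP]:[KYW] = -1/10:148/75 = -15/296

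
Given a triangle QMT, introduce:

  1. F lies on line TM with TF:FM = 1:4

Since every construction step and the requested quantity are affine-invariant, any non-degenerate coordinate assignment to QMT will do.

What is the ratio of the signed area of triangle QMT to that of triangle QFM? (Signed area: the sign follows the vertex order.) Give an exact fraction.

[QMT]:[QFM] = -5/4

Work in coordinates with Q = (0, 0), M = (1, 0), T = (0, 1).
1. F lies on line TM with TF:FM = 1:4 ⇒ F = (1/5, 4/5)
2·[QMT] = 1, 2·[QFM] = -4/5
[QMT]:[QFM] = 1:-4/5 = -5/4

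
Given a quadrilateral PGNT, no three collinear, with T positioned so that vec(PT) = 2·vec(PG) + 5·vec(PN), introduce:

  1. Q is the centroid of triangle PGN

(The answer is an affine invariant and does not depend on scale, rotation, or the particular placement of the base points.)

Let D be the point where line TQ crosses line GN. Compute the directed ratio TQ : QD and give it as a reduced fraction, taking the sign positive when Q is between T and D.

TQ:QD = -19

Work in coordinates with P = (0, 0), G = (1, 0), N = (0, 1), T = (2, 5).
1. Q is the centroid of triangle PGN ⇒ Q = (1/3, 1/3)
line TQ meets GN at D = (8/19, 11/19)
Q = T + t·(D−T) with t = 19/18, so TQ:QD = 19/18:-1/18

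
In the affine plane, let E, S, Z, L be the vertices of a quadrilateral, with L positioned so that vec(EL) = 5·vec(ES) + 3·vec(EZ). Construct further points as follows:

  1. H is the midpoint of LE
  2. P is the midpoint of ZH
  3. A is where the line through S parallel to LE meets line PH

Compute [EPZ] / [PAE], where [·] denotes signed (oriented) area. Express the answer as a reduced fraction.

[EPZ]:[PAE] = -5/11

Set E = (0, 0), S = (1, 0), Z = (0, 1), L = (5, 3); any affine frame gives the same invariant.
1. H is the midpoint of LE ⇒ H = (5/2, 3/2)
2. P is the midpoint of ZH ⇒ P = (5/4, 5/4)
3. A is where the line through S parallel to LE meets line PH ⇒ A = (4, 9/5)
2·[EPZ] = 5/4, 2·[PAE] = -11/4
[EPZ]:[PAE] = 5/4:-11/4 = -5/11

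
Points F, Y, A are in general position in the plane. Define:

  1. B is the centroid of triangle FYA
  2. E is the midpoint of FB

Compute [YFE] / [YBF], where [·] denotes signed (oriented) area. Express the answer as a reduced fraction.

[YFE]:[YBF] = -1/2

Set F = (0, 0), Y = (1, 0), A = (0, 1); any affine frame gives the same invariant.
1. B is the centroid of triangle FYA ⇒ B = (1/3, 1/3)
2. E is the midpoint of FB ⇒ E = (1/6, 1/6)
2·[YFE] = -1/6, 2·[YBF] = 1/3
[YFE]:[YBF] = -1/6:1/3 = -1/2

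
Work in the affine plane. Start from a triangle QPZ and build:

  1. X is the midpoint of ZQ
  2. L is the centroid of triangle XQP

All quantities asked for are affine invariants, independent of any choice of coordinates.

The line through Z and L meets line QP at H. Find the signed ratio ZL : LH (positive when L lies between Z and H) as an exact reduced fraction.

ZL:LH = 5

Assign Q = (0, 0), P = (1, 0), Z = (0, 1) — the answer is frame-independent, so this choice is without loss of generality.
1. X is the midpoint of ZQ ⇒ X = (0, 1/2)
2. L is the centroid of triangle XQP ⇒ L = (1/3, 1/6)
line ZL meets QP at H = (2/5, 0)
L = Z + t·(H−Z) with t = 5/6, so ZL:LH = 5/6:1/6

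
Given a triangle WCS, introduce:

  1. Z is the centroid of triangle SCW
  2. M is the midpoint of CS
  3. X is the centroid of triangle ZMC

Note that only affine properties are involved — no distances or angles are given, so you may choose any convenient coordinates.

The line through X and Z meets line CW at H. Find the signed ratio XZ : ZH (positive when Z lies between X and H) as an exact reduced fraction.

Choose coordinates W = (0, 0), C = (1, 0), S = (0, 1).
1. Z is the centroid of triangle SCW ⇒ Z = (1/3, 1/3)
2. M is the midpoint of CS ⇒ M = (1/2, 1/2)
3. X is the centroid of triangle ZMC ⇒ X = (11/18, 5/18)
line XZ meets CW at H = (2, 0)
Z = X + t·(H−X) with t = -1/5, so XZ:ZH = -1/5:6/5

XZ:ZH = -1/6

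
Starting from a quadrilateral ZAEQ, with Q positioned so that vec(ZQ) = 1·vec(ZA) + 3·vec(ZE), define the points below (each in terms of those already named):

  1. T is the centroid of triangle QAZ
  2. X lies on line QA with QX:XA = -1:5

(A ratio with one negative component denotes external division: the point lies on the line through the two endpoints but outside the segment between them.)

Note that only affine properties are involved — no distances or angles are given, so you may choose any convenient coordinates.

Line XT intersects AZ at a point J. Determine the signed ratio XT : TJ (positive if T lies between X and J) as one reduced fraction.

XT:TJ = 11/4

Work in coordinates with Z = (0, 0), A = (1, 0), E = (0, 1), Q = (1, 3).
1. T is the centroid of triangle QAZ ⇒ T = (2/3, 1)
2. X lies on line QA with QX:XA = -1:5 ⇒ X = (1, 15/4)
line XT meets AZ at J = (6/11, 0)
T = X + t·(J−X) with t = 11/15, so XT:TJ = 11/15:4/15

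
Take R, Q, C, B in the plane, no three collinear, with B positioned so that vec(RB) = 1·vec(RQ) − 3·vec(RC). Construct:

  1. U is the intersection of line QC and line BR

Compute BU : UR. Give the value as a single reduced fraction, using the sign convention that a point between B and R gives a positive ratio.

Choose coordinates R = (0, 0), Q = (1, 0), C = (0, 1), B = (1, -3).
1. U is the intersection of line QC and line BR ⇒ U = (-1/2, 3/2)
U = B + t·(R−B) with t = 3/2, so BU:UR = t:(1−t) = 3/2:-1/2

BU:UR = -3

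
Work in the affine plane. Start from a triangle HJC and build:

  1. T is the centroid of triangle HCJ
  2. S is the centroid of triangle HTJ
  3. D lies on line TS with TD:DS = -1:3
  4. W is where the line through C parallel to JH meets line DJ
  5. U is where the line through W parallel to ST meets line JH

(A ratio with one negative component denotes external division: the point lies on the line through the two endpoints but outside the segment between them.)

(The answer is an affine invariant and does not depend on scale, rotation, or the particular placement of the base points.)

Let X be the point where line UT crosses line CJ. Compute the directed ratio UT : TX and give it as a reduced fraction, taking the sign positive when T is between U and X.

UT:TX = 19/8

Work in coordinates with H = (0, 0), J = (1, 0), C = (0, 1).
1. T is the centroid of triangle HCJ ⇒ T = (1/3, 1/3)
2. S is the centroid of triangle HTJ ⇒ S = (4/9, 1/9)
3. D lies on line TS with TD:DS = -1:3 ⇒ D = (5/18, 4/9)
4. W is where the line through C parallel to JH meets line DJ ⇒ W = (-5/8, 1)
5. U is where the line through W parallel to ST meets line JH ⇒ U = (-1/8, 0)
line UT meets CJ at X = (10/19, 9/19)
T = U + t·(X−U) with t = 19/27, so UT:TX = 19/27:8/27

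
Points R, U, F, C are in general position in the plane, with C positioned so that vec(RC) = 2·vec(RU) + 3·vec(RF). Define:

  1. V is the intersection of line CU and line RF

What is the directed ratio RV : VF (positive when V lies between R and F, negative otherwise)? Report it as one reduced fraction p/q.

Assign R = (0, 0), U = (1, 0), F = (0, 1), C = (2, 3) — the answer is frame-independent, so this choice is without loss of generality.
1. V is the intersection of line CU and line RF ⇒ V = (0, -3)
V = R + t·(F−R) with t = -3, so RV:VF = t:(1−t) = -3:4

RV:VF = -3/4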